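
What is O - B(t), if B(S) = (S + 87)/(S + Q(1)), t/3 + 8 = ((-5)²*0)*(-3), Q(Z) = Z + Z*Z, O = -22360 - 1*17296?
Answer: -872369/22 ≈ -39653.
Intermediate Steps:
O = -39656 (O = -22360 - 17296 = -39656)
Q(Z) = Z + Z²
t = -24 (t = -24 + 3*(((-5)²*0)*(-3)) = -24 + 3*((25*0)*(-3)) = -24 + 3*(0*(-3)) = -24 + 3*0 = -24 + 0 = -24)
B(S) = (87 + S)/(2 + S) (B(S) = (S + 87)/(S + 1*(1 + 1)) = (87 + S)/(S + 1*2) = (87 + S)/(S + 2) = (87 + S)/(2 + S))
O - B(t) = -39656 - (87 - 24)/(2 - 24) = -39656 - 63/(-22) = -39656 - (-1)*63/22 = -39656 - 1*(-63/22) = -39656 + 63/22 = -872369/22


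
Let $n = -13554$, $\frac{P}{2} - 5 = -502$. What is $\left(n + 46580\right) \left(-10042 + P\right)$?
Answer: $-364474936$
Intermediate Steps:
$P = -994$ ($P = 10 + 2 \left(-502\right) = 10 - 1004 = -994$)
$\left(n + 46580\right) \left(-10042 + P\right) = \left(-13554 + 46580\right) \left(-10042 - 994\right) = 33026 \left(-11036\right) = -364474936$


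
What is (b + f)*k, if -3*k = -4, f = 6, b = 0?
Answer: 8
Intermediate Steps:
k = 4/3 (k = -⅓*(-4) = 4/3 ≈ 1.3333)
(b + f)*k = (0 + 6)*(4/3) = 6*(4/3) = 8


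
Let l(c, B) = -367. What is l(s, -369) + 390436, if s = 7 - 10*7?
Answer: 390069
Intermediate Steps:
s = -63 (s = 7 - 70 = -63)
l(s, -369) + 390436 = -367 + 390436 = 390069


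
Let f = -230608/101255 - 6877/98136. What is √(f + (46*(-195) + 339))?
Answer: I*√483248267204616210110/236589540 ≈ 92.916*I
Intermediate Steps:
f = -3332468189/1419537240 (f = -230608*1/101255 - 6877*1/98136 = -32944/14465 - 6877/98136 = -3332468189/1419537240 ≈ -2.3476)
√(f + (46*(-195) + 339)) = √(-3332468189/1419537240 + (46*(-195) + 339)) = √(-3332468189/1419537240 + (-8970 + 339)) = √(-3332468189/1419537240 - 8631) = √(-12255358386629/1419537240) = I*√483248267204616210110/236589540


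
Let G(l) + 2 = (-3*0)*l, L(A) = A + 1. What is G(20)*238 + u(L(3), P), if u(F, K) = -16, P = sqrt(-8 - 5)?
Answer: -492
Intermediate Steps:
L(A) = 1 + A
P = I*sqrt(13) (P = sqrt(-13) = I*sqrt(13) ≈ 3.6056*I)
G(l) = -2 (G(l) = -2 + (-3*0)*l = -2 + 0*l = -2 + 0 = -2)
G(20)*238 + u(L(3), P) = -2*238 - 16 = -476 - 16 = -492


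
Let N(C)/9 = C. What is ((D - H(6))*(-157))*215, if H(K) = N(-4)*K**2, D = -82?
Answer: -40978570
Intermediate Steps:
N(C) = 9*C
H(K) = -36*K**2 (H(K) = (9*(-4))*K**2 = -36*K**2)
((D - H(6))*(-157))*215 = ((-82 - (-36)*6**2)*(-157))*215 = ((-82 - (-36)*36)*(-157))*215 = ((-82 - 1*(-1296))*(-157))*215 = ((-82 + 1296)*(-157))*215 = (1214*(-157))*215 = -190598*215 = -40978570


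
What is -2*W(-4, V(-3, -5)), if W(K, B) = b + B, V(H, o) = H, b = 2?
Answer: 2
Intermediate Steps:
W(K, B) = 2 + B
-2*W(-4, V(-3, -5)) = -2*(2 - 3) = -2*(-1) = 2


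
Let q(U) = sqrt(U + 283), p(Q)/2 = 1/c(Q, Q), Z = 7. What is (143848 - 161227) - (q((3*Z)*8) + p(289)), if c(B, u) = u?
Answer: -5022533/289 - sqrt(451) ≈ -17400.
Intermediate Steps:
p(Q) = 2/Q
q(U) = sqrt(283 + U)
(143848 - 161227) - (q((3*Z)*8) + p(289)) = (143848 - 161227) - (sqrt(283 + (3*7)*8) + 2/289) = -17379 - (sqrt(283 + 21*8) + 2*(1/289)) = -17379 - (sqrt(283 + 168) + 2/289) = -17379 - (sqrt(451) + 2/289) = -17379 - (2/289 + sqrt(451)) = -17379 + (-2/289 - sqrt(451)) = -5022533/289 - sqrt(451)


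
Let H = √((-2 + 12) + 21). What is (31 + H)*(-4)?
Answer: -124 - 4*√31 ≈ -146.27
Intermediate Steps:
H = √31 (H = √(10 + 21) = √31 ≈ 5.5678)
(31 + H)*(-4) = (31 + √31)*(-4) = -124 - 4*√31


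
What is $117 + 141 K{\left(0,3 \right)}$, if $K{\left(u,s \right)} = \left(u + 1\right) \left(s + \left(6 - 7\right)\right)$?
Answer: $399$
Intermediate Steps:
$K{\left(u,s \right)} = \left(1 + u\right) \left(-1 + s\right)$ ($K{\left(u,s \right)} = \left(1 + u\right) \left(s + \left(6 - 7\right)\right) = \left(1 + u\right) \left(s - 1\right) = \left(1 + u\right) \left(-1 + s\right)$)
$117 + 141 K{\left(0,3 \right)} = 117 + 141 \left(-1 + 3 - 0 + 3 \cdot 0\right) = 117 + 141 \left(-1 + 3 + 0 + 0\right) = 117 + 141 \cdot 2 = 117 + 282 = 399$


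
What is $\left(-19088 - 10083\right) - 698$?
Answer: $-29869$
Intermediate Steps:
$\left(-19088 - 10083\right) - 698 = -29171 - 698 = -29869$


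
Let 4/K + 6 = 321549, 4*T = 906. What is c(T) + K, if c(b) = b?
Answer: 145658987/643086 ≈ 226.50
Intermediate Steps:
T = 453/2 (T = (1/4)*906 = 453/2 ≈ 226.50)
K = 4/321543 (K = 4/(-6 + 321549) = 4/321543 ≈ 1.2440e-5)
c(T) + K = 453/2 + 4/321543 = 145658987/643086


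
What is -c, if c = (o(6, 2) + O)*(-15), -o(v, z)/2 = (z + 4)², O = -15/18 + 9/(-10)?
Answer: -1106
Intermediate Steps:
O = -26/15 (O = -15*1/18 + 9*(-⅒) = -⅚ - 9/10 = -26/15 ≈ -1.7333)
o(v, z) = -2*(4 + z)² (o(v, z) = -2*(z + 4)² = -2*(4 + z)²)
c = 1106 (c = (-2*(4 + 2)² - 26/15)*(-15) = (-2*6² - 26/15)*(-15) = (-2*36 - 26/15)*(-15) = (-72 - 26/15)*(-15) = -1106/15*(-15) = 1106)
-c = -1*1106 = -1106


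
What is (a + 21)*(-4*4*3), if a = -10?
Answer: -528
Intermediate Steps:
(a + 21)*(-4*4*3) = (-10 + 21)*(-4*4*3) = 11*(-16*3) = 11*(-48) = -528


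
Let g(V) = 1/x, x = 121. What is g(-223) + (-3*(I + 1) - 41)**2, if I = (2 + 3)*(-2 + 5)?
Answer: 958442/121 ≈ 7921.0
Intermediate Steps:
I = 15 (I = 5*3 = 15)
g(V) = 1/121
g(-223) + (-3*(I + 1) - 41)**2 = 1/121 + (-3*(15 + 1) - 41)**2 = 1/121 + (-3*16 - 41)**2 = 1/121 + (-48 - 41)**2 = 1/121 + (-89)**2 = 1/121 + 7921 = 958442/121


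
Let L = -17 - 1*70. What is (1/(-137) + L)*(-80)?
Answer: 953600/137 ≈ 6960.6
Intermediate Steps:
L = -87 (L = -17 - 70 = -87)
(1/(-137) + L)*(-80) = (1/(-137) - 87)*(-80) = (-1/137 - 87)*(-80) = -11920/137*(-80) = 953600/137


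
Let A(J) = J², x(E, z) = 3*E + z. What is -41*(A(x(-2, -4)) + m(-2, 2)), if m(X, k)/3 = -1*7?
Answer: -3239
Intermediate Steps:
x(E, z) = z + 3*E
m(X, k) = -21 (m(X, k) = 3*(-1*7) = 3*(-7) = -21)
-41*(A(x(-2, -4)) + m(-2, 2)) = -41*((-4 + 3*(-2))² - 21) = -41*((-4 - 6)² - 21) = -41*((-10)² - 21) = -41*(100 - 21) = -41*79 = -3239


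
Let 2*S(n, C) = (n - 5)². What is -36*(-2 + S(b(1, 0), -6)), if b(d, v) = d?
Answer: -216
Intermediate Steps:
S(n, C) = (-5 + n)²/2 (S(n, C) = (n - 5)²/2 = (-5 + n)²/2)
-36*(-2 + S(b(1, 0), -6)) = -36*(-2 + (-5 + 1)²/2) = -36*(-2 + (½)*(-4)²) = -36*(-2 + (½)*16) = -36*(-2 + 8) = -36*6 = -216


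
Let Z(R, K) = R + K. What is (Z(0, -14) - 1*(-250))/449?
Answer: 236/449 ≈ 0.52561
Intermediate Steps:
Z(R, K) = K + R
(Z(0, -14) - 1*(-250))/449 = ((-14 + 0) - 1*(-250))/449 = (-14 + 250)*(1/449) = 236*(1/449) = 236/449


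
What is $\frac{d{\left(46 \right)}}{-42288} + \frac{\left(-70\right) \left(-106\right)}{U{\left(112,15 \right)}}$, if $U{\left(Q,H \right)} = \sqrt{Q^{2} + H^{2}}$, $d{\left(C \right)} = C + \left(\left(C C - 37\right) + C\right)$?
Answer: $\frac{313531637}{4778544} \approx 65.612$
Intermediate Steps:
$d{\left(C \right)} = -37 + C^{2} + 2 C$ ($d{\left(C \right)} = C + \left(\left(C^{2} - 37\right) + C\right) = C + \left(\left(-37 + C^{2}\right) + C\right) = C + \left(-37 + C + C^{2}\right) = -37 + C^{2} + 2 C$)
$U{\left(Q,H \right)} = \sqrt{H^{2} + Q^{2}}$
$\frac{d{\left(46 \right)}}{-42288} + \frac{\left(-70\right) \left(-106\right)}{U{\left(112,15 \right)}} = \frac{-37 + 46^{2} + 2 \cdot 46}{-42288} + \frac{\left(-70\right) \left(-106\right)}{\sqrt{15^{2} + 112^{2}}} = \left(-37 + 2116 + 92\right) \left(- \frac{1}{42288}\right) + \frac{7420}{\sqrt{225 + 12544}} = 2171 \left(- \frac{1}{42288}\right) + \frac{7420}{\sqrt{12769}} = - \frac{2171}{42288} + \frac{7420}{113} = \frac{313531637}{4778544}$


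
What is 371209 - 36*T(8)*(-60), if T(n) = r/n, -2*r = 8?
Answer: 370129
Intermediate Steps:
r = -4 (r = -1/2*8 = -4)
T(n) = -4/n
371209 - 36*T(8)*(-60) = 371209 - (-144)/8*(-60) = 371209 - 36*(-1/2)*(-60) = 371209 + 18*(-60) = 371209 - 1080 = 370129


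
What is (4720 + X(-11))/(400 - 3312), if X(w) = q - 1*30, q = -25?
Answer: -4665/2912 ≈ -1.6020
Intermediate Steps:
X(w) = -55 (X(w) = -25 - 1*30 = -25 - 30 = -55)
(4720 + X(-11))/(400 - 3312) = (4720 - 55)/(400 - 3312) = 4665/(-2912) = 4665*(-1/2912) = -4665/2912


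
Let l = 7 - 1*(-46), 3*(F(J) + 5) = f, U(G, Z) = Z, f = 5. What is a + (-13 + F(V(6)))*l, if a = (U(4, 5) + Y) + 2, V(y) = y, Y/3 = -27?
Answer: -2819/3 ≈ -939.67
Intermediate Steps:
Y = -81 (Y = 3*(-27) = -81)
F(J) = -10/3 (F(J) = -5 + (⅓)*5 = -5 + 5/3 = -10/3)
l = 53 (l = 7 + 46 = 53)
a = -74 (a = (5 - 81) + 2 = -76 + 2 = -74)
a + (-13 + F(V(6)))*l = -74 + (-13 - 10/3)*53 = -74 - 49/3*53 = -74 - 2597/3 = -2819/3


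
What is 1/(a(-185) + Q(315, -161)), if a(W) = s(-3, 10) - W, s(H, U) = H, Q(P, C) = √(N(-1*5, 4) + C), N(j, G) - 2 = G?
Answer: 182/33279 - I*√155/33279 ≈ 0.0054689 - 0.00037411*I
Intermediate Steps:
N(j, G) = 2 + G
Q(P, C) = √(6 + C) (Q(P, C) = √((2 + 4) + C) = √(6 + C))
a(W) = -3 - W
1/(a(-185) + Q(315, -161)) = 1/((-3 - 1*(-185)) + √(6 - 161)) = 1/((-3 + 185) + √(-155)) = 1/(182 + I*√155)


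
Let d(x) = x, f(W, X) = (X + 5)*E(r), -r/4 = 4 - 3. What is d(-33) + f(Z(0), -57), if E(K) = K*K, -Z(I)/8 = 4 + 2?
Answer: -865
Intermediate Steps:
Z(I) = -48 (Z(I) = -8*(4 + 2) = -8*6 = -48)
r = -4 (r = -4*(4 - 3) = -4*1 = -4)
E(K) = K²
f(W, X) = 80 + 16*X (f(W, X) = (X + 5)*(-4)² = (5 + X)*16 = 80 + 16*X)
d(-33) + f(Z(0), -57) = -33 + (80 + 16*(-57)) = -33 + (80 - 912) = -33 - 832 = -865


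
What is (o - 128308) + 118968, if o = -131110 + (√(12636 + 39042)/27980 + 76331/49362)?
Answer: -6932816569/49362 + 9*√638/27980 ≈ -1.4045e+5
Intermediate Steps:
o = -6471775489/49362 + 9*√638/27980 (o = -131110 + (√51678*(1/27980) + 76331*(1/49362)) = -131110 + ((9*√638)*(1/27980) + 76331/49362) = -131110 + (9*√638/27980 + 76331/49362) = -131110 + (76331/49362 + 9*√638/27980) = -6471775489/49362 + 9*√638/27980 ≈ -1.3111e+5)
(o - 128308) + 118968 = ((-6471775489/49362 + 9*√638/27980) - 128308) + 118968 = (-12805314985/49362 + 9*√638/27980) + 118968 = -6932816569/49362 + 9*√638/27980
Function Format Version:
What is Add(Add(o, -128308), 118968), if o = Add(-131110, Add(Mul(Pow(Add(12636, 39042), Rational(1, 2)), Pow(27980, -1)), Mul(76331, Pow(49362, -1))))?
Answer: Add(Rational(-6932816569, 49362), Mul(Rational(9, 27980), Pow(638, Rational(1, 2)))) ≈ -1.4045e+5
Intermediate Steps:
o = Add(Rational(-6471775489, 49362), Mul(Rational(9, 27980), Pow(638, Rational(1, 2)))) (o = Add(-131110, Add(Mul(Pow(51678, Rational(1, 2)), Rational(1, 27980)), Mul(76331, Rational(1, 49362)))) = Add(-131110, Add(Mul(Mul(9, Pow(638, Rational(1, 2))), Rational(1, 27980)), Rational(76331, 49362))) = Add(-131110, Add(Mul(Rational(9, 27980), Pow(638, Rational(1, 2))), Rational(76331, 49362))) = Add(-131110, Add(Rational(76331, 49362), Mul(Rational(9, 27980), Pow(638, Rational(1, 2))))) = Add(Rational(-6471775489, 49362), Mul(Rational(9, 27980), Pow(638, Rational(1, 2)))) ≈ -1.3111e+5)
Add(Add(o, -128308), 118968) = Add(Add(Add(Rational(-6471775489, 49362), Mul(Rational(9, 27980), Pow(638, Rational(1, 2)))), -128308), 118968) = Add(Add(Rational(-12805314985, 49362), Mul(Rational(9, 27980), Pow(638, Rational(1, 2)))), 118968) = Add(Rational(-6932816569, 49362), Mul(Rational(9, 27980), Pow(638, Rational(1, 2))))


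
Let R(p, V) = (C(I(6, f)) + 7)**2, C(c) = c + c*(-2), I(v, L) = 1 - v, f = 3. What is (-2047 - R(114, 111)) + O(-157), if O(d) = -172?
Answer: -2363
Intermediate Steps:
C(c) = -c (C(c) = c - 2*c = -c)
R(p, V) = 144 (R(p, V) = (-(1 - 1*6) + 7)**2 = (-(1 - 6) + 7)**2 = (-1*(-5) + 7)**2 = (5 + 7)**2 = 12**2 = 144)
(-2047 - R(114, 111)) + O(-157) = (-2047 - 1*144) - 172 = (-2047 - 144) - 172 = -2191 - 172 = -2363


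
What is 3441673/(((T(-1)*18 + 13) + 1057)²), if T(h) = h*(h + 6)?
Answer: 3441673/960400 ≈ 3.5836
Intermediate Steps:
T(h) = h*(6 + h)
3441673/(((T(-1)*18 + 13) + 1057)²) = 3441673/(((-(6 - 1)*18 + 13) + 1057)²) = 3441673/(((-1*5*18 + 13) + 1057)²) = 3441673/(((-5*18 + 13) + 1057)²) = 3441673/(((-90 + 13) + 1057)²) = 3441673/((-77 + 1057)²) = 3441673/(980²) = 3441673/960400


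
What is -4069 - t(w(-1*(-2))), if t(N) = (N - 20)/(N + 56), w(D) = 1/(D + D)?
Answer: -915446/225 ≈ -4068.6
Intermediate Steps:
w(D) = 1/(2*D)
t(N) = (-20 + N)/(56 + N)
-4069 - t(w(-1*(-2))) = -4069 - (-20 + 1/(2*((-1*(-2)))))/(56 + 1/(2*((-1*(-2))))) = -4069 - (-20 + (½)/2)/(56 + (½)/2) = -4069 - (-20 + (½)*(½))/(56 + (½)*(½)) = -4069 - (-20 + ¼)/(56 + ¼) = -4069 - (-79)/(225/4*4) = -4069 - 4*(-79)/(225*4) = -4069 - 1*(-79/225) = -4069 + 79/225 = -915446/225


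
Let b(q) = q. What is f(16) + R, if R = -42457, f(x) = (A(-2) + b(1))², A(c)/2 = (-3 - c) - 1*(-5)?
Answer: -42376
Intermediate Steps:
A(c) = 4 - 2*c (A(c) = 2*((-3 - c) - 1*(-5)) = 2*((-3 - c) + 5) = 2*(2 - c) = 4 - 2*c)
f(x) = 81 (f(x) = ((4 - 2*(-2)) + 1)² = ((4 + 4) + 1)² = (8 + 1)² = 9² = 81)
f(16) + R = 81 - 42457 = -42376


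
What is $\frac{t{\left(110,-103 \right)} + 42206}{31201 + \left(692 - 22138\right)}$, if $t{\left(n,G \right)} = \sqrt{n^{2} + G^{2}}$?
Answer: $\frac{42206}{9755} + \frac{\sqrt{22709}}{9755} \approx 4.342$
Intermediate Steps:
$t{\left(n,G \right)} = \sqrt{G^{2} + n^{2}}$
$\frac{t{\left(110,-103 \right)} + 42206}{31201 + \left(692 - 22138\right)} = \frac{\sqrt{\left(-103\right)^{2} + 110^{2}} + 42206}{31201 + \left(692 - 22138\right)} = \frac{\sqrt{10609 + 12100} + 42206}{31201 + \left(692 - 22138\right)} = \frac{\sqrt{22709} + 42206}{31201 - 21446} = \frac{42206 + \sqrt{22709}}{9755} = \left(42206 + \sqrt{22709}\right) \frac{1}{9755} = \frac{42206}{9755} + \frac{\sqrt{22709}}{9755}$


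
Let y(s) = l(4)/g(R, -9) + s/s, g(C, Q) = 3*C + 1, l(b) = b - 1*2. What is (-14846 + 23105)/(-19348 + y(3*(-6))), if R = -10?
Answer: -239511/561065 ≈ -0.42689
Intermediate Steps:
l(b) = -2 + b (l(b) = b - 2 = -2 + b)
g(C, Q) = 1 + 3*C
y(s) = 27/29 (y(s) = (-2 + 4)/(1 + 3*(-10)) + s/s = 2/(1 - 30) + 1 = 2/(-29) + 1 = 2*(-1/29) + 1 = -2/29 + 1 = 27/29)
(-14846 + 23105)/(-19348 + y(3*(-6))) = (-14846 + 23105)/(-19348 + 27/29) = 8259/(-561065/29) = 8259*(-29/561065) = -239511/561065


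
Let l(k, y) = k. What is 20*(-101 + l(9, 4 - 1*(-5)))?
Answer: -1840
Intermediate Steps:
20*(-101 + l(9, 4 - 1*(-5))) = 20*(-101 + 9) = 20*(-92) = -1840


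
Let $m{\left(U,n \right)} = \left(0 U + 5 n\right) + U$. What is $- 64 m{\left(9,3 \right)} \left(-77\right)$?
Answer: $118272$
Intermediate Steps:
$m{\left(U,n \right)} = U + 5 n$ ($m{\left(U,n \right)} = \left(0 + 5 n\right) + U = 5 n + U = U + 5 n$)
$- 64 m{\left(9,3 \right)} \left(-77\right) = - 64 \left(9 + 5 \cdot 3\right) \left(-77\right) = - 64 \left(9 + 15\right) \left(-77\right) = \left(-64\right) 24 \left(-77\right) = \left(-1536\right) \left(-77\right) = 118272$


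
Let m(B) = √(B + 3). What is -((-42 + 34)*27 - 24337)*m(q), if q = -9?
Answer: 24553*I*√6 ≈ 60142.0*I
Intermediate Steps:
m(B) = √(3 + B)
-((-42 + 34)*27 - 24337)*m(q) = -((-42 + 34)*27 - 24337)*√(3 - 9) = -(-8*27 - 24337)*√(-6) = -(-216 - 24337)*I*√6 = -(-24553)*I*√6 = 24553*I*√6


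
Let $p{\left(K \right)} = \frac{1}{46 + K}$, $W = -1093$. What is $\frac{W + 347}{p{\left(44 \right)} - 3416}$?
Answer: $\frac{67140}{307439} \approx 0.21838$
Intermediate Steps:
$\frac{W + 347}{p{\left(44 \right)} - 3416} = \frac{-1093 + 347}{\frac{1}{46 + 44} - 3416} = - \frac{746}{\frac{1}{90} - 3416} = - \frac{746}{- \frac{307439}{90}} = \left(-746\right) \left(- \frac{90}{307439}\right) = \frac{67140}{307439}$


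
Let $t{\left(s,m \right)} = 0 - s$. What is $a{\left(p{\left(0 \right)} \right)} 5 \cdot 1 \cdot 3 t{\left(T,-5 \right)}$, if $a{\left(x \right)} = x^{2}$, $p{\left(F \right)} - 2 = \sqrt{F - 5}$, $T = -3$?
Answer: $-45 + 180 i \sqrt{5} \approx -45.0 + 402.49 i$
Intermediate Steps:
$p{\left(F \right)} = 2 + \sqrt{-5 + F}$ ($p{\left(F \right)} = 2 + \sqrt{F - 5} = 2 + \sqrt{-5 + F}$)
$t{\left(s,m \right)} = - s$
$a{\left(p{\left(0 \right)} \right)} 5 \cdot 1 \cdot 3 t{\left(T,-5 \right)} = \left(2 + \sqrt{-5 + 0}\right)^{2} \cdot 5 \cdot 1 \cdot 3 \left(\left(-1\right) \left(-3\right)\right) = \left(2 + \sqrt{-5}\right)^{2} \cdot 5 \cdot 3 \cdot 3 = \left(2 + i \sqrt{5}\right)^{2} \cdot 15 \cdot 3 = 15 \left(2 + i \sqrt{5}\right)^{2} \cdot 3 = 45 \left(2 + i \sqrt{5}\right)^{2}$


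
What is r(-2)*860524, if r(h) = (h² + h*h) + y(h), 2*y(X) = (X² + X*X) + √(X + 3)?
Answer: 10756550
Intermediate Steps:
y(X) = X² + √(3 + X)/2 (y(X) = ((X² + X*X) + √(X + 3))/2 = ((X² + X²) + √(3 + X))/2 = (2*X² + √(3 + X))/2 = (√(3 + X) + 2*X²)/2 = X² + √(3 + X)/2)
r(h) = √(3 + h)/2 + 3*h² (r(h) = (h² + h*h) + (h² + √(3 + h)/2) = (h² + h²) + (h² + √(3 + h)/2) = 2*h² + (h² + √(3 + h)/2) = √(3 + h)/2 + 3*h²)
r(-2)*860524 = (√(3 - 2)/2 + 3*(-2)²)*860524 = (√1/2 + 3*4)*860524 = ((½)*1 + 12)*860524 = (½ + 12)*860524 = (25/2)*860524 = 10756550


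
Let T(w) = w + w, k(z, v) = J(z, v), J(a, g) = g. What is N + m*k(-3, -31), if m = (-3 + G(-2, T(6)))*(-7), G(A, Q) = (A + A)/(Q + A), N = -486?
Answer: -6119/5 ≈ -1223.8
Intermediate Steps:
k(z, v) = v
T(w) = 2*w
G(A, Q) = 2*A/(A + Q) (G(A, Q) = (2*A)/(A + Q) = 2*A/(A + Q))
m = 119/5 (m = (-3 + 2*(-2)/(-2 + 2*6))*(-7) = (-3 + 2*(-2)/(-2 + 12))*(-7) = (-3 + 2*(-2)/10)*(-7) = (-3 + 2*(-2)*(1/10))*(-7) = (-3 - 2/5)*(-7) = -17/5*(-7) = 119/5 ≈ 23.800)
N + m*k(-3, -31) = -486 + (119/5)*(-31) = -486 - 3689/5 = -6119/5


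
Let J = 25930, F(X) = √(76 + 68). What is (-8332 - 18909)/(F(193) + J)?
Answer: -27241/25942 ≈ -1.0501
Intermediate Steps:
F(X) = 12 (F(X) = √144 = 12)
(-8332 - 18909)/(F(193) + J) = (-8332 - 18909)/(12 + 25930) = -27241/25942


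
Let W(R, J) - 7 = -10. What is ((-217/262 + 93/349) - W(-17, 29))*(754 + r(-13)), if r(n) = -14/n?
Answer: 1094223876/594347 ≈ 1841.1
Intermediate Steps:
W(R, J) = -3 (W(R, J) = 7 - 10 = -3)
((-217/262 + 93/349) - W(-17, 29))*(754 + r(-13)) = ((-217/262 + 93/349) - 1*(-3))*(754 - 14/(-13)) = ((-217*1/262 + 93*(1/349)) + 3)*(754 - 14*(-1/13)) = ((-217/262 + 93/349) + 3)*(754 + 14/13) = (-51367/91438 + 3)*(9816/13) = (222947/91438)*(9816/13) = 1094223876/594347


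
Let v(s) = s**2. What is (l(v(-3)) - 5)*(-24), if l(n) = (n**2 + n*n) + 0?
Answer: -3768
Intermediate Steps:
l(n) = 2*n**2 (l(n) = (n**2 + n**2) + 0 = 2*n**2 + 0 = 2*n**2)
(l(v(-3)) - 5)*(-24) = (2*((-3)**2)**2 - 5)*(-24) = (2*9**2 - 5)*(-24) = (2*81 - 5)*(-24) = (162 - 5)*(-24) = 157*(-24) = -3768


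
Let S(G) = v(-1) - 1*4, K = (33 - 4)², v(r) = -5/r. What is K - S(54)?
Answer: 840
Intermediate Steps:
K = 841 (K = 29² = 841)
S(G) = 1 (S(G) = -5/(-1) - 1*4 = -5*(-1) - 4 = 5 - 4 = 1)
K - S(54) = 841 - 1*1 = 841 - 1 = 840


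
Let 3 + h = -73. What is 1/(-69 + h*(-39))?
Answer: 1/2895 ≈ 0.00034542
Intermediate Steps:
h = -76 (h = -3 - 73 = -76)
1/(-69 + h*(-39)) = 1/(-69 - 76*(-39)) = 1/(-69 + 2964) = 1/2895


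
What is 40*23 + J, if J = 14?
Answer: 934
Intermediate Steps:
40*23 + J = 40*23 + 14 = 920 + 14 = 934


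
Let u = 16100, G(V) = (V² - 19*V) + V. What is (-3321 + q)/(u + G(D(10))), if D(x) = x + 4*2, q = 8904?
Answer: 5583/16100 ≈ 0.34677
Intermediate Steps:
D(x) = 8 + x (D(x) = x + 8 = 8 + x)
G(V) = V² - 18*V
(-3321 + q)/(u + G(D(10))) = (-3321 + 8904)/(16100 + (8 + 10)*(-18 + (8 + 10))) = 5583/(16100 + 18*(-18 + 18)) = 5583/(16100 + 18*0) = 5583/(16100 + 0) = 5583/16100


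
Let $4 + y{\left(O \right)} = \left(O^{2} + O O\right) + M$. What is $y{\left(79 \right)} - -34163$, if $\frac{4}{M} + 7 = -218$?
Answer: $\frac{10494221}{225} \approx 46641.0$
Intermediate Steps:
$M = - \frac{4}{225}$ ($M = \frac{4}{-7 - 218} = \frac{4}{-225} = 4 \left(- \frac{1}{225}\right) = - \frac{4}{225} \approx -0.017778$)
$y{\left(O \right)} = - \frac{904}{225} + 2 O^{2}$ ($y{\left(O \right)} = -4 - \left(\frac{4}{225} - O^{2} - O O\right) = -4 + \left(\left(O^{2} + O^{2}\right) - \frac{4}{225}\right) = -4 + \left(2 O^{2} - \frac{4}{225}\right) = -4 + \left(- \frac{4}{225} + 2 O^{2}\right) = - \frac{904}{225} + 2 O^{2}$)
$y{\left(79 \right)} - -34163 = \left(- \frac{904}{225} + 2 \cdot 79^{2}\right) - -34163 = \left(- \frac{904}{225} + 2 \cdot 6241\right) + 34163 = \left(- \frac{904}{225} + 12482\right) + 34163 = \frac{2807546}{225} + 34163 = \frac{10494221}{225}$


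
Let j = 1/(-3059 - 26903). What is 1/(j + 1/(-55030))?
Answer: -412202215/21248 ≈ -19400.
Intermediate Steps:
j = -1/29962 (j = 1/(-29962) = -1/29962 ≈ -3.3376e-5)
1/(j + 1/(-55030)) = 1/(-1/29962 + 1/(-55030)) = 1/(-1/29962 - 1/55030) = 1/(-21248/412202215) = -412202215/21248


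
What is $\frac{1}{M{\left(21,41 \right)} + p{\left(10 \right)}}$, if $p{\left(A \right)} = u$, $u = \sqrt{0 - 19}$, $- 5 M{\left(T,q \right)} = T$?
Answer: $- \frac{105}{916} - \frac{25 i \sqrt{19}}{916} \approx -0.11463 - 0.11897 i$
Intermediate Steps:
$M{\left(T,q \right)} = - \frac{T}{5}$
$u = i \sqrt{19}$ ($u = \sqrt{-19} = i \sqrt{19} \approx 4.3589 i$)
$p{\left(A \right)} = i \sqrt{19}$
$\frac{1}{M{\left(21,41 \right)} + p{\left(10 \right)}} = \frac{1}{\left(- \frac{1}{5}\right) 21 + i \sqrt{19}} = \frac{1}{- \frac{21}{5} + i \sqrt{19}}$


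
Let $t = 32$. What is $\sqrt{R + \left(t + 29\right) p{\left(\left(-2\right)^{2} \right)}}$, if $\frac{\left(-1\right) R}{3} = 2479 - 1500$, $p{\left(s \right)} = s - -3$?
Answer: $i \sqrt{2510} \approx 50.1 i$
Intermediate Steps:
$p{\left(s \right)} = 3 + s$ ($p{\left(s \right)} = s + 3 = 3 + s$)
$R = -2937$ ($R = - 3 \left(2479 - 1500\right) = \left(-3\right) 979 = -2937$)
$\sqrt{R + \left(t + 29\right) p{\left(\left(-2\right)^{2} \right)}} = \sqrt{-2937 + \left(32 + 29\right) \left(3 + \left(-2\right)^{2}\right)} = \sqrt{-2937 + 61 \left(3 + 4\right)} = \sqrt{-2937 + 61 \cdot 7} = \sqrt{-2937 + 427} = \sqrt{-2510} = i \sqrt{2510}$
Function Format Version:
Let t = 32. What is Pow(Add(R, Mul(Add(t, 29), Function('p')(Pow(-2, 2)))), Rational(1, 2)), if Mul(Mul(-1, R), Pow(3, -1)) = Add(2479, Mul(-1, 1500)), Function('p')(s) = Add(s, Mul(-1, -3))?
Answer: Mul(I, Pow(2510, Rational(1, 2))) ≈ Mul(50.100, I)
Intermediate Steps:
Function('p')(s) = Add(3, s) (Function('p')(s) = Add(s, 3) = Add(3, s))
R = -2937 (R = Mul(-3, Add(2479, Mul(-1, 1500))) = Mul(-3, Add(2479, -1500)) = Mul(-3, 979) = -2937)
Pow(Add(R, Mul(Add(t, 29), Function('p')(Pow(-2, 2)))), Rational(1, 2)) = Pow(Add(-2937, Mul(Add(32, 29), Add(3, Pow(-2, 2)))), Rational(1, 2)) = Pow(Add(-2937, Mul(61, Add(3, 4))), Rational(1, 2)) = Pow(Add(-2937, Mul(61, 7)), Rational(1, 2)) = Pow(Add(-2937, 427), Rational(1, 2)) = Pow(-2510, Rational(1, 2)) = Mul(I, Pow(2510, Rational(1, 2)))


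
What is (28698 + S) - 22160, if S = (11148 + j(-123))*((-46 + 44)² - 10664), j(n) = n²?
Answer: -280106282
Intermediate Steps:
S = -280112820 (S = (11148 + (-123)²)*((-46 + 44)² - 10664) = (11148 + 15129)*((-2)² - 10664) = 26277*(4 - 10664) = 26277*(-10660) = -280112820)
(28698 + S) - 22160 = (28698 - 280112820) - 22160 = -280084122 - 22160 = -280106282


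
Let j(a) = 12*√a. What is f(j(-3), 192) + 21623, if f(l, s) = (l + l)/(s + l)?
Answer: 5600363/259 + 32*I*√3/259 ≈ 21623.0 + 0.214*I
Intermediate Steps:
f(l, s) = 2*l/(l + s) (f(l, s) = (2*l)/(l + s) = 2*l/(l + s))
f(j(-3), 192) + 21623 = 2*(12*√(-3))/(12*√(-3) + 192) + 21623 = 2*(12*(I*√3))/(12*(I*√3) + 192) + 21623 = 2*(12*I*√3)/(12*I*√3 + 192) + 21623 = 2*(12*I*√3)/(192 + 12*I*√3) + 21623 = 24*I*√3/(192 + 12*I*√3) + 21623 = 21623 + 24*I*√3/(192 + 12*I*√3)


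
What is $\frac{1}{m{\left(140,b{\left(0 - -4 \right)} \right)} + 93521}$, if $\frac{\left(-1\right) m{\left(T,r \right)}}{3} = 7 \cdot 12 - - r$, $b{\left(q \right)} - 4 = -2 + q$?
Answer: $\frac{1}{93251} \approx 1.0724 \cdot 10^{-5}$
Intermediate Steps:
$b{\left(q \right)} = 2 + q$ ($b{\left(q \right)} = 4 + \left(-2 + q\right) = 2 + q$)
$m{\left(T,r \right)} = -252 - 3 r$ ($m{\left(T,r \right)} = - 3 \left(7 \cdot 12 - - r\right) = - 3 \left(84 + r\right) = -252 - 3 r$)
$\frac{1}{m{\left(140,b{\left(0 - -4 \right)} \right)} + 93521} = \frac{1}{\left(-252 - 3 \left(2 + \left(0 - -4\right)\right)\right) + 93521} = \frac{1}{\left(-252 - 3 \left(2 + \left(0 + 4\right)\right)\right) + 93521} = \frac{1}{\left(-252 - 3 \left(2 + 4\right)\right) + 93521} = \frac{1}{\left(-252 - 18\right) + 93521} = \frac{1}{-270 + 93521} = \frac{1}{93251}$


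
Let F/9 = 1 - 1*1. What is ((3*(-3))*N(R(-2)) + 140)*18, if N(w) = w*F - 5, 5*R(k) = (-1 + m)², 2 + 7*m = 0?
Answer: 3330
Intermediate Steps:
m = -2/7 (m = -2/7 + (⅐)*0 = -2/7 + 0 = -2/7 ≈ -0.28571)
F = 0 (F = 9*(1 - 1*1) = 9*(1 - 1) = 9*0 = 0)
R(k) = 81/245 (R(k) = (-1 - 2/7)²/5 = (-9/7)²/5 = (⅕)*(81/49) = 81/245)
N(w) = -5 (N(w) = w*0 - 5 = 0 - 5 = -5)
((3*(-3))*N(R(-2)) + 140)*18 = ((3*(-3))*(-5) + 140)*18 = (-9*(-5) + 140)*18 = (45 + 140)*18 = 185*18 = 3330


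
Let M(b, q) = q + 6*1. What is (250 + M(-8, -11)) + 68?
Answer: 313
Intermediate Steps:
M(b, q) = 6 + q (M(b, q) = q + 6 = 6 + q)
(250 + M(-8, -11)) + 68 = (250 + (6 - 11)) + 68 = (250 - 5) + 68 = 245 + 68 = 313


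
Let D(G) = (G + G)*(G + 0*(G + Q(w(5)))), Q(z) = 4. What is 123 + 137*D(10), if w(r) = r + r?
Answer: 27523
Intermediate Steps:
w(r) = 2*r
D(G) = 2*G**2 (D(G) = (G + G)*(G + 0*(G + 4)) = (2*G)*(G + 0*(4 + G)) = (2*G)*(G + 0) = (2*G)*G = 2*G**2)
123 + 137*D(10) = 123 + 137*(2*10**2) = 123 + 137*(2*100) = 123 + 137*200 = 123 + 27400 = 27523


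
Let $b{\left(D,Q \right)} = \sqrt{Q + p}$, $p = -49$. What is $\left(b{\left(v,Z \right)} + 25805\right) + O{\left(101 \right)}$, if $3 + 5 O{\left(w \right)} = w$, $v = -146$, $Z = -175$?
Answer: $\frac{129123}{5} + 4 i \sqrt{14} \approx 25825.0 + 14.967 i$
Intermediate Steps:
$O{\left(w \right)} = - \frac{3}{5} + \frac{w}{5}$
$b{\left(D,Q \right)} = \sqrt{-49 + Q}$ ($b{\left(D,Q \right)} = \sqrt{Q - 49} = \sqrt{-49 + Q}$)
$\left(b{\left(v,Z \right)} + 25805\right) + O{\left(101 \right)} = \left(\sqrt{-49 - 175} + 25805\right) + \left(- \frac{3}{5} + \frac{1}{5} \cdot 101\right) = \left(\sqrt{-224} + 25805\right) + \left(- \frac{3}{5} + \frac{101}{5}\right) = \left(4 i \sqrt{14} + 25805\right) + \frac{98}{5} = \left(25805 + 4 i \sqrt{14}\right) + \frac{98}{5} = \frac{129123}{5} + 4 i \sqrt{14}$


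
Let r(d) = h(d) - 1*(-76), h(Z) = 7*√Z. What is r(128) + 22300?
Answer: 22376 + 56*√2 ≈ 22455.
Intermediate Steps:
r(d) = 76 + 7*√d (r(d) = 7*√d - 1*(-76) = 7*√d + 76 = 76 + 7*√d)
r(128) + 22300 = (76 + 7*√128) + 22300 = (76 + 7*(8*√2)) + 22300 = (76 + 56*√2) + 22300 = 22376 + 56*√2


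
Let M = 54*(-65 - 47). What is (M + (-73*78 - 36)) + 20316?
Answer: 8538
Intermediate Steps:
M = -6048 (M = 54*(-112) = -6048)
(M + (-73*78 - 36)) + 20316 = (-6048 + (-73*78 - 36)) + 20316 = (-6048 + (-5694 - 36)) + 20316 = (-6048 - 5730) + 20316 = -11778 + 20316 = 8538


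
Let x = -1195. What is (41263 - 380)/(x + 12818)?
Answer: 40883/11623 ≈ 3.5174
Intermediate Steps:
(41263 - 380)/(x + 12818) = (41263 - 380)/(-1195 + 12818) = 40883/11623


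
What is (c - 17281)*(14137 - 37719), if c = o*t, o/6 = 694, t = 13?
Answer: -869020282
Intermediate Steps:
o = 4164 (o = 6*694 = 4164)
c = 54132 (c = 4164*13 = 54132)
(c - 17281)*(14137 - 37719) = (54132 - 17281)*(14137 - 37719) = 36851*(-23582) = -869020282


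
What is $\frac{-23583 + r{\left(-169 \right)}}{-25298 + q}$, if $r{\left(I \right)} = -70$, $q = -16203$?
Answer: $\frac{23653}{41501} \approx 0.56994$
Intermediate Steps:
$\frac{-23583 + r{\left(-169 \right)}}{-25298 + q} = \frac{-23583 - 70}{-25298 - 16203} = - \frac{23653}{-41501} = \left(-23653\right) \left(- \frac{1}{41501}\right) = \frac{23653}{41501}$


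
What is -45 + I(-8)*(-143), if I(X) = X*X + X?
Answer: -8053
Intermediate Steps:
I(X) = X + X² (I(X) = X² + X = X + X²)
-45 + I(-8)*(-143) = -45 - 8*(1 - 8)*(-143) = -45 - 8*(-7)*(-143) = -45 + 56*(-143) = -45 - 8008 = -8053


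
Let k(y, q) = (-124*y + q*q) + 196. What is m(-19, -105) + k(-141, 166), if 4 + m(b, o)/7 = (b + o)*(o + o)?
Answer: 227488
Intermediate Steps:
k(y, q) = 196 + q² - 124*y (k(y, q) = (-124*y + q²) + 196 = (q² - 124*y) + 196 = 196 + q² - 124*y)
m(b, o) = -28 + 14*o*(b + o) (m(b, o) = -28 + 7*((b + o)*(o + o)) = -28 + 7*((b + o)*(2*o)) = -28 + 7*(2*o*(b + o)) = -28 + 14*o*(b + o))
m(-19, -105) + k(-141, 166) = (-28 + 14*(-105)² + 14*(-19)*(-105)) + (196 + 166² - 124*(-141)) = (-28 + 14*11025 + 27930) + (196 + 27556 + 17484) = (-28 + 154350 + 27930) + 45236 = 182252 + 45236 = 227488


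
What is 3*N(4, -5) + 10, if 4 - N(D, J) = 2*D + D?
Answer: -14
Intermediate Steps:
N(D, J) = 4 - 3*D (N(D, J) = 4 - (2*D + D) = 4 - 3*D)
3*N(4, -5) + 10 = 3*(4 - 3*4) + 10 = 3*(4 - 12) + 10 = 3*(-8) + 10 = -24 + 10 = -14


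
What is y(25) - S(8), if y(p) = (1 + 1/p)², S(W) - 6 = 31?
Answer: -22449/625 ≈ -35.918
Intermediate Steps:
S(W) = 37 (S(W) = 6 + 31 = 37)
y(25) - S(8) = (1 + 25)²/25² - 1*37 = (1/625)*26² - 37 = (1/625)*676 - 37 = 676/625 - 37 = -22449/625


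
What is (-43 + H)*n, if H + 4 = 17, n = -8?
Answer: 240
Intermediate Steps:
H = 13 (H = -4 + 17 = 13)
(-43 + H)*n = (-43 + 13)*(-8) = -30*(-8) = 240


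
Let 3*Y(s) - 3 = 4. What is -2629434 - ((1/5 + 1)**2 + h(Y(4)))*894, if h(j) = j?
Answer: -65820184/25 ≈ -2.6328e+6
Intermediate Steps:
Y(s) = 7/3 (Y(s) = 1 + (1/3)*4 = 1 + 4/3 = 7/3)
-2629434 - ((1/5 + 1)**2 + h(Y(4)))*894 = -2629434 - ((1/5 + 1)**2 + 7/3)*894 = -2629434 - ((6/5)**2 + 7/3)*894 = -2629434 - (36/25 + 7/3)*894 = -2629434 - 283*894/75 = -2629434 - 1*84334/25 = -2629434 - 84334/25 = -65820184/25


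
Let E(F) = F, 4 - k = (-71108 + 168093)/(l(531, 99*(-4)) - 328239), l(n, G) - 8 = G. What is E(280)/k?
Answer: 5412680/83029 ≈ 65.190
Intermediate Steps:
l(n, G) = 8 + G
k = 83029/19331 (k = 4 - (-71108 + 168093)/((8 + 99*(-4)) - 328239) = 4 - 96985/((8 - 396) - 328239) = 4 - 96985/(-388 - 328239) = 4 - 96985/(-328627) = 4 - 96985*(-1)/328627 = 4 - 1*(-5705/19331) = 4 + 5705/19331 = 83029/19331 ≈ 4.2951)
E(280)/k = 280/(83029/19331) = 280*(19331/83029) = 5412680/83029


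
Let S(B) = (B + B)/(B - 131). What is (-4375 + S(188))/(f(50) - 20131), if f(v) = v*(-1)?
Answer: 248999/1150317 ≈ 0.21646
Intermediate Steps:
f(v) = -v
S(B) = 2*B/(-131 + B) (S(B) = (2*B)/(-131 + B) = 2*B/(-131 + B))
(-4375 + S(188))/(f(50) - 20131) = (-4375 + 2*188/(-131 + 188))/(-1*50 - 20131) = (-4375 + 2*188/57)/(-50 - 20131) = (-4375 + 2*188*(1/57))/(-20181) = (-4375 + 376/57)*(-1/20181) = -248999/57*(-1/20181) = 248999/1150317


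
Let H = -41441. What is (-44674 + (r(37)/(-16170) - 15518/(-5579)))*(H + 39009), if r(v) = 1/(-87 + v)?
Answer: 17501276402587424/161093625 ≈ 1.0864e+8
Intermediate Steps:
(-44674 + (r(37)/(-16170) - 15518/(-5579)))*(H + 39009) = (-44674 + (1/((-87 + 37)*(-16170)) - 15518/(-5579)))*(-41441 + 39009) = (-44674 + (-1/16170/(-50) - 15518*(-1/5579)))*(-2432) = (-44674 + (-1/50*(-1/16170) + 15518/5579))*(-2432) = (-44674 + (1/808500 + 15518/5579))*(-2432) = (-44674 + 1792329797/644374500)*(-2432) = -28784994083203/644374500*(-2432) = 17501276402587424/161093625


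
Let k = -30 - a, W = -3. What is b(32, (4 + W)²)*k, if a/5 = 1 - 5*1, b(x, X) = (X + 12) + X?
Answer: -140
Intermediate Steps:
b(x, X) = 12 + 2*X (b(x, X) = (12 + X) + X = 12 + 2*X)
a = -20 (a = 5*(1 - 5*1) = 5*(1 - 5) = 5*(-4) = -20)
k = -10 (k = -30 - 1*(-20) = -30 + 20 = -10)
b(32, (4 + W)²)*k = (12 + 2*(4 - 3)²)*(-10) = (12 + 2*1²)*(-10) = (12 + 2*1)*(-10) = (12 + 2)*(-10) = 14*(-10) = -140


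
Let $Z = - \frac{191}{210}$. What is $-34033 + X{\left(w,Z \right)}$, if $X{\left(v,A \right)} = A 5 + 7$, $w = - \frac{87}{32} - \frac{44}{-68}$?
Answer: $- \frac{1429283}{42} \approx -34031.0$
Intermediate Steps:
$w = - \frac{1127}{544}$ ($w = \left(-87\right) \frac{1}{32} - - \frac{11}{17} = - \frac{87}{32} + \frac{11}{17} = - \frac{1127}{544} \approx -2.0717$)
$Z = - \frac{191}{210}$ ($Z = \left(-191\right) \frac{1}{210} = - \frac{191}{210} \approx -0.90952$)
$X{\left(v,A \right)} = 7 + 5 A$ ($X{\left(v,A \right)} = 5 A + 7 = 7 + 5 A$)
$-34033 + X{\left(w,Z \right)} = -34033 + \left(7 + 5 \left(- \frac{191}{210}\right)\right) = -34033 + \left(7 - \frac{191}{42}\right) = -34033 + \frac{103}{42} = - \frac{1429283}{42}$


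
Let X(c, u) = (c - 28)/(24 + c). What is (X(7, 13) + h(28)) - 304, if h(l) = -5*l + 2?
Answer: -13723/31 ≈ -442.68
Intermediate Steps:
X(c, u) = (-28 + c)/(24 + c)
h(l) = 2 - 5*l
(X(7, 13) + h(28)) - 304 = ((-28 + 7)/(24 + 7) + (2 - 5*28)) - 304 = (-21/31 + (2 - 140)) - 304 = ((1/31)*(-21) - 138) - 304 = (-21/31 - 138) - 304 = -4299/31 - 304 = -13723/31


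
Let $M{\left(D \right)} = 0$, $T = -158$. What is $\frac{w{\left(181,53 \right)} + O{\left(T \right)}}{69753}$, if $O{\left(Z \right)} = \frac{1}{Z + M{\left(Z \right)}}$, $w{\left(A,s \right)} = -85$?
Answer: $- \frac{4477}{3673658} \approx -0.0012187$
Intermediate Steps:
$O{\left(Z \right)} = \frac{1}{Z}$ ($O{\left(Z \right)} = \frac{1}{Z + 0} = \frac{1}{Z}$)
$\frac{w{\left(181,53 \right)} + O{\left(T \right)}}{69753} = \frac{-85 + \frac{1}{-158}}{69753} = \left(-85 - \frac{1}{158}\right) \frac{1}{69753} = \left(- \frac{13431}{158}\right) \frac{1}{69753} = - \frac{4477}{3673658}$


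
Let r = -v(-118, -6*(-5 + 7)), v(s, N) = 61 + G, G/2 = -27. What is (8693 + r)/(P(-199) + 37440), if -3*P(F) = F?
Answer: 26058/112519 ≈ 0.23159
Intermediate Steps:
G = -54 (G = 2*(-27) = -54)
v(s, N) = 7 (v(s, N) = 61 - 54 = 7)
P(F) = -F/3
r = -7 (r = -1*7 = -7)
(8693 + r)/(P(-199) + 37440) = (8693 - 7)/(-⅓*(-199) + 37440) = 8686/(199/3 + 37440) = 8686/(112519/3) = 8686*(3/112519) = 26058/112519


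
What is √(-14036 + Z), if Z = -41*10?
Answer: I*√14446 ≈ 120.19*I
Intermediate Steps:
Z = -410
√(-14036 + Z) = √(-14036 - 410) = √(-14446) = I*√14446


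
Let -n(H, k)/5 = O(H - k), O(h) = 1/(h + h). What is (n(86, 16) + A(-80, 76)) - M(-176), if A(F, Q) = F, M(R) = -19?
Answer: -1709/28 ≈ -61.036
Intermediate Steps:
O(h) = 1/(2*h)
n(H, k) = -5/(2*(H - k))
(n(86, 16) + A(-80, 76)) - M(-176) = (5/(2*(16 - 1*86)) - 80) - 1*(-19) = (5/(2*(16 - 86)) - 80) + 19 = ((5/2)/(-70) - 80) + 19 = ((5/2)*(-1/70) - 80) + 19 = (-1/28 - 80) + 19 = -2241/28 + 19 = -1709/28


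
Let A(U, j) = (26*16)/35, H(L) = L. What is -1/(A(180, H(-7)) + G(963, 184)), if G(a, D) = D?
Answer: -35/6856 ≈ -0.0051050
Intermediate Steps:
A(U, j) = 416/35 (A(U, j) = 416*(1/35) = 416/35)
-1/(A(180, H(-7)) + G(963, 184)) = -1/(416/35 + 184) = -1/6856/35 = -1*35/6856 = -35/6856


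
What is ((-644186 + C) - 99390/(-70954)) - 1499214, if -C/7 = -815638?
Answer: 126513373177/35477 ≈ 3.5661e+6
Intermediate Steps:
C = 5709466 (C = -7*(-815638) = 5709466)
((-644186 + C) - 99390/(-70954)) - 1499214 = ((-644186 + 5709466) - 99390/(-70954)) - 1499214 = (5065280 - 99390*(-1/70954)) - 1499214 = (5065280 + 49695/35477) - 1499214 = 179700988255/35477 - 1499214 = 126513373177/35477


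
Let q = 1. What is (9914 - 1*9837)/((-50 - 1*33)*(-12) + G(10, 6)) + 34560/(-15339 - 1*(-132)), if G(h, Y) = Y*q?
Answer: -11152727/5079138 ≈ -2.1958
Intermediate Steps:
G(h, Y) = Y (G(h, Y) = Y*1 = Y)
(9914 - 1*9837)/((-50 - 1*33)*(-12) + G(10, 6)) + 34560/(-15339 - 1*(-132)) = (9914 - 1*9837)/((-50 - 1*33)*(-12) + 6) + 34560/(-15339 - 1*(-132)) = (9914 - 9837)/((-50 - 33)*(-12) + 6) + 34560/(-15339 + 132) = 77/(-83*(-12) + 6) + 34560/(-15207) = 77/(996 + 6) + 34560*(-1/15207) = 77/1002 - 11520/5069 = -11152727/5079138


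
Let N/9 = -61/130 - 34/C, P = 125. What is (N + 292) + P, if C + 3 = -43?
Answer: 1254093/2990 ≈ 419.43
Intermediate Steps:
C = -46 (C = -3 - 43 = -46)
N = 7263/2990 (N = 9*(-61/130 - 34/(-46)) = 9*(-61*1/130 - 34*(-1/46)) = 9*(-61/130 + 17/23) = 9*(807/2990) = 7263/2990 ≈ 2.4291)
(N + 292) + P = (7263/2990 + 292) + 125 = 880343/2990 + 125 = 1254093/2990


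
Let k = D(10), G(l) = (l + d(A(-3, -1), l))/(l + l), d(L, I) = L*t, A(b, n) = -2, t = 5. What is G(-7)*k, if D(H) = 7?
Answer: 17/2 ≈ 8.5000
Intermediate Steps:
d(L, I) = 5*L (d(L, I) = L*5 = 5*L)
G(l) = (-10 + l)/(2*l) (G(l) = (l + 5*(-2))/(l + l) = (l - 10)/((2*l)) = (-10 + l)*(1/(2*l)) = (-10 + l)/(2*l))
k = 7
G(-7)*k = ((½)*(-10 - 7)/(-7))*7 = ((½)*(-⅐)*(-17))*7 = (17/14)*7 = 17/2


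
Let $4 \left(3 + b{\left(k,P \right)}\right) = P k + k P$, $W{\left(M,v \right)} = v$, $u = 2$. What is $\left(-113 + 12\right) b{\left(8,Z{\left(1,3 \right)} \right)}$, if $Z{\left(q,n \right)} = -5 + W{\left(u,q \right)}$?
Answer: $1919$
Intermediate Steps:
$Z{\left(q,n \right)} = -5 + q$
$b{\left(k,P \right)} = -3 + \frac{P k}{2}$ ($b{\left(k,P \right)} = -3 + \frac{P k + k P}{4} = -3 + \frac{P k + P k}{4} = -3 + \frac{2 P k}{4} = -3 + \frac{P k}{2}$)
$\left(-113 + 12\right) b{\left(8,Z{\left(1,3 \right)} \right)} = \left(-113 + 12\right) \left(-3 + \frac{1}{2} \left(-5 + 1\right) 8\right) = - 101 \left(-3 + \frac{1}{2} \left(-4\right) 8\right) = - 101 \left(-3 - 16\right) = \left(-101\right) \left(-19\right) = 1919$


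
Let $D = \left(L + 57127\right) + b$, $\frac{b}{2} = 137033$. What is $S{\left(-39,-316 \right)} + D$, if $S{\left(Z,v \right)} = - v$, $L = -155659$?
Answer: $175850$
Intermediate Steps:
$b = 274066$ ($b = 2 \cdot 137033 = 274066$)
$D = 175534$ ($D = \left(-155659 + 57127\right) + 274066 = -98532 + 274066 = 175534$)
$S{\left(-39,-316 \right)} + D = \left(-1\right) \left(-316\right) + 175534 = 316 + 175534 = 175850$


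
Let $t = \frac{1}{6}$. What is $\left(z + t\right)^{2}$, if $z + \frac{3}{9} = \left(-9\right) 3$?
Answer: $\frac{26569}{36} \approx 738.03$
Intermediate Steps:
$z = - \frac{82}{3}$ ($z = - \frac{1}{3} - 27 = - \frac{82}{3} \approx -27.333$)
$t = \frac{1}{6} \approx 0.16667$
$\left(z + t\right)^{2} = \left(- \frac{82}{3} + \frac{1}{6}\right)^{2} = \left(- \frac{163}{6}\right)^{2} = \frac{26569}{36}$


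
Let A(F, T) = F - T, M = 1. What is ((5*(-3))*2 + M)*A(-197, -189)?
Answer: 232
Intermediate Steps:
((5*(-3))*2 + M)*A(-197, -189) = ((5*(-3))*2 + 1)*(-197 - 1*(-189)) = (-15*2 + 1)*(-197 + 189) = (-30 + 1)*(-8) = -29*(-8) = 232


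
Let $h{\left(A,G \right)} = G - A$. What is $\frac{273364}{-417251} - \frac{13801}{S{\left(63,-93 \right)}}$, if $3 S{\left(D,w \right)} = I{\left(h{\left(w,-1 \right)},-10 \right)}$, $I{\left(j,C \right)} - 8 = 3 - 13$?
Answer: $\frac{17274896425}{834502} \approx 20701.0$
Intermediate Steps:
$I{\left(j,C \right)} = -2$ ($I{\left(j,C \right)} = 8 + \left(3 - 13\right) = 8 - 10 = -2$)
$S{\left(D,w \right)} = - \frac{2}{3}$ ($S{\left(D,w \right)} = \frac{1}{3} \left(-2\right) = - \frac{2}{3}$)
$\frac{273364}{-417251} - \frac{13801}{S{\left(63,-93 \right)}} = \frac{273364}{-417251} - \frac{13801}{- \frac{2}{3}} = 273364 \left(- \frac{1}{417251}\right) - - \frac{41403}{2} = - \frac{273364}{417251} + \frac{41403}{2} = \frac{17274896425}{834502}$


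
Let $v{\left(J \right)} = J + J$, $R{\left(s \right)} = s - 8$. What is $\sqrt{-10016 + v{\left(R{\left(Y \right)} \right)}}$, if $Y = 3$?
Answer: $3 i \sqrt{1114} \approx 100.13 i$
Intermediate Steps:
$R{\left(s \right)} = -8 + s$
$v{\left(J \right)} = 2 J$
$\sqrt{-10016 + v{\left(R{\left(Y \right)} \right)}} = \sqrt{-10016 + 2 \left(-8 + 3\right)} = \sqrt{-10016 + 2 \left(-5\right)} = \sqrt{-10016 - 10} = \sqrt{-10026} = 3 i \sqrt{1114}$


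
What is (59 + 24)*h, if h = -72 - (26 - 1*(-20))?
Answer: -9794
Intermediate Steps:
h = -118 (h = -72 - (26 + 20) = -72 - 1*46 = -72 - 46 = -118)
(59 + 24)*h = (59 + 24)*(-118) = 83*(-118) = -9794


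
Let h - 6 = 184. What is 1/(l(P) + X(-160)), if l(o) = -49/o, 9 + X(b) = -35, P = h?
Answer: -190/8409 ≈ -0.022595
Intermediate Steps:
h = 190 (h = 6 + 184 = 190)
P = 190
X(b) = -44 (X(b) = -9 - 35 = -44)
l(o) = -49/o
1/(l(P) + X(-160)) = 1/(-49/190 - 44) = 1/(-8409/190) = -190/8409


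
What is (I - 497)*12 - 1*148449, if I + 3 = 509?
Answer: -148341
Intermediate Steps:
I = 506 (I = -3 + 509 = 506)
(I - 497)*12 - 1*148449 = (506 - 497)*12 - 1*148449 = 9*12 - 148449 = 108 - 148449 = -148341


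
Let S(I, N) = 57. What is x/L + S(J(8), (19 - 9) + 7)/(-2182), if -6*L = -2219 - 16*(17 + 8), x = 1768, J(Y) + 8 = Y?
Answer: 7665791/1904886 ≈ 4.0243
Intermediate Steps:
J(Y) = -8 + Y
L = 873/2 (L = -(-2219 - 16*(17 + 8))/6 = -(-2219 - 16*25)/6 = -(-2219 - 1*400)/6 = -(-2219 - 400)/6 = -⅙*(-2619) = 873/2 ≈ 436.50)
x/L + S(J(8), (19 - 9) + 7)/(-2182) = 1768/(873/2) + 57/(-2182) = 1768*(2/873) + 57*(-1/2182) = 3536/873 - 57/2182 = 7665791/1904886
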